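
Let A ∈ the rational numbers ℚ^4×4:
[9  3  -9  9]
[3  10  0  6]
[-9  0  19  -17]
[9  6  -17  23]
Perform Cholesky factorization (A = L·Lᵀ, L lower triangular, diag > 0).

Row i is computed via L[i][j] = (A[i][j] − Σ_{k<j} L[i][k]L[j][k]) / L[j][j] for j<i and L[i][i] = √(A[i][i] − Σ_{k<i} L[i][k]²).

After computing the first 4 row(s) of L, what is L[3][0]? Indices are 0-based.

L[3][0] = 3

Step 1: L[0][0] = √(9) = 3.
  L[1][0] = (3) / L[0][0] = 1.
Step 2: L[1][1] = √(9) = 3.
  L[2][0] = (-9) / L[0][0] = -3.
  L[2][1] = (3) / L[1][1] = 1.
Step 3: L[2][2] = √(9) = 3.
  L[3][0] = (9) / L[0][0] = 3.
  L[3][1] = (3) / L[1][1] = 1.
  L[3][2] = (-9) / L[2][2] = -3.
Step 4: L[3][3] = √(4) = 2.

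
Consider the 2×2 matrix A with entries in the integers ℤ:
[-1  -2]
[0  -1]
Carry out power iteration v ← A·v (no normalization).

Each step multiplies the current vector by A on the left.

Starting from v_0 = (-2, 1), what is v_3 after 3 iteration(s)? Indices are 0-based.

v_0 = (-2, 1).
v_1 = A·v_0 = (0, -1).
v_2 = A·v_1 = (2, 1).
v_3 = A·v_2 = (-4, -1).

v_3 = (-4, -1)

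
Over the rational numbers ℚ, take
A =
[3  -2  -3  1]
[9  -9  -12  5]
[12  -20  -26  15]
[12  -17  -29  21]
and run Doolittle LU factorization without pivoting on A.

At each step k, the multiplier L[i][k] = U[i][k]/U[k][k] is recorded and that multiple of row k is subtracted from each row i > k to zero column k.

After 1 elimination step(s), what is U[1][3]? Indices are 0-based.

k=0: U[0][0]=3
  eliminate (1,0): mult=3, new row 1: (0, -3, -3, 2); set L[1][0]=3
  eliminate (2,0): mult=4, new row 2: (0, -12, -14, 11); set L[2][0]=4
  eliminate (3,0): mult=4, new row 3: (0, -9, -17, 17); set L[3][0]=4

U[1][3] = 2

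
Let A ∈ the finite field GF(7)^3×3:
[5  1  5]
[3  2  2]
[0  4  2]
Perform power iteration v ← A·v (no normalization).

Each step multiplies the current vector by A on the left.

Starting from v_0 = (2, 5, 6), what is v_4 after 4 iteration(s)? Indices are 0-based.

v_4 = (6, 5, 4)

v_0 = (2, 5, 6).
v_1 = A·v_0 = (3, 0, 4).
v_2 = A·v_1 = (0, 3, 1).
v_3 = A·v_2 = (1, 1, 0).
v_4 = A·v_3 = (6, 5, 4).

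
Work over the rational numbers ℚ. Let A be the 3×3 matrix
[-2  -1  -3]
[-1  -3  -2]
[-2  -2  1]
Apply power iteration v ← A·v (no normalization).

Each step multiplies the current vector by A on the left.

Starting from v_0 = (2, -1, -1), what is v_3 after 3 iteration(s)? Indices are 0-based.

v_0 = (2, -1, -1).
v_1 = A·v_0 = (0, 3, -3).
v_2 = A·v_1 = (6, -3, -9).
v_3 = A·v_2 = (18, 21, -15).

v_3 = (18, 21, -15)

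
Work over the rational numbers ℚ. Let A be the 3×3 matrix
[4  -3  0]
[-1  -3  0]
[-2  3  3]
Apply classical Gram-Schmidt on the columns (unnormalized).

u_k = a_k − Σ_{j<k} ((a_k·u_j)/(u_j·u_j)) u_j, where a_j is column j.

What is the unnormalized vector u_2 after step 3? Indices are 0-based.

Step 1: u_0 = a_0 = (4, -1, -2).
Step 2: u_1 = a_1 − (-5/7)·u_0 = (-1/7, -26/7, 11/7).
Step 3: u_2 = a_2 − (-2/7)·u_0 − (11/38)·u_1 = (45/38, 15/19, 75/38).

u_2 = (45/38, 15/19, 75/38)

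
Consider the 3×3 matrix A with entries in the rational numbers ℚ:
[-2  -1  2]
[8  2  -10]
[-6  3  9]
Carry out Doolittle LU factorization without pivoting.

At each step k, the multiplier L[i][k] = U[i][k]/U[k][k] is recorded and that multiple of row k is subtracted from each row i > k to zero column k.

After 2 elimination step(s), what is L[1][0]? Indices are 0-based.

L[1][0] = -4

Step 1: pivot at (0,0) is -2.
  row1 ← row1 − (-4)·row0  ⇒  L[1][0]=-4, U row1=(0, -2, -2)
  row2 ← row2 − (3)·row0  ⇒  L[2][0]=3, U row2=(0, 6, 3)
Step 2: pivot at (1,1) is -2.
  row2 ← row2 − (-3)·row1  ⇒  L[2][1]=-3, U row2=(0, 0, -3)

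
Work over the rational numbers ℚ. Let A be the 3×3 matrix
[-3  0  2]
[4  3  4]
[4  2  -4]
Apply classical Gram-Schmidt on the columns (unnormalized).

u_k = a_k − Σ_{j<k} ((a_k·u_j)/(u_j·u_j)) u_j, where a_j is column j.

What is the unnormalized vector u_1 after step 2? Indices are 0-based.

u_1 = (60/41, 43/41, 2/41)

Step 1: u_0 = a_0 = (-3, 4, 4).
Step 2: u_1 = a_1 − (20/41)·u_0 = (60/41, 43/41, 2/41).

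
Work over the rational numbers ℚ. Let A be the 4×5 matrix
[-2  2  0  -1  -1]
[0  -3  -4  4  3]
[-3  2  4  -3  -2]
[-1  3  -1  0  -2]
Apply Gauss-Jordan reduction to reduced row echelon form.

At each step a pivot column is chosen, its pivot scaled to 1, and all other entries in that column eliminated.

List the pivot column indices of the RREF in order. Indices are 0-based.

pivot columns: 0, 1, 2, 3

[1] R0 /= -2  ⇒  (1, -1, 0, 1/2, 1/2)
     R2 -= -3·R0  ⇒  (0, -1, 4, -3/2, -1/2)
     R3 -= -1·R0  ⇒  (0, 2, -1, 1/2, -3/2)
[2] R1 /= -3  ⇒  (0, 1, 4/3, -4/3, -1)
     R0 -= -1·R1  ⇒  (1, 0, 4/3, -5/6, -1/2)
     R2 -= -1·R1  ⇒  (0, 0, 16/3, -17/6, -3/2)
     R3 -= 2·R1  ⇒  (0, 0, -11/3, 19/6, 1/2)
[3] R2 /= 16/3  ⇒  (0, 0, 1, -17/32, -9/32)
     R0 -= 4/3·R2  ⇒  (1, 0, 0, -1/8, -1/8)
     R1 -= 4/3·R2  ⇒  (0, 1, 0, -5/8, -5/8)
     R3 -= -11/3·R2  ⇒  (0, 0, 0, 39/32, -17/32)
[4] R3 /= 39/32  ⇒  (0, 0, 0, 1, -17/39)
     R0 -= -1/8·R3  ⇒  (1, 0, 0, 0, -7/39)
     R1 -= -5/8·R3  ⇒  (0, 1, 0, 0, -35/39)
     R2 -= -17/32·R3  ⇒  (0, 0, 1, 0, -20/39)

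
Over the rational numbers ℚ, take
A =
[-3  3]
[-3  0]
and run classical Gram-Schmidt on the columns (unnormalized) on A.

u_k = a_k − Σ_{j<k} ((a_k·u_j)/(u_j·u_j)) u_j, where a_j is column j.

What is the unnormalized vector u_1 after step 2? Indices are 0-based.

Step 1: u_0 = a_0 = (-3, -3).
Step 2: u_1 = a_1 − (-1/2)·u_0 = (3/2, -3/2).

u_1 = (3/2, -3/2)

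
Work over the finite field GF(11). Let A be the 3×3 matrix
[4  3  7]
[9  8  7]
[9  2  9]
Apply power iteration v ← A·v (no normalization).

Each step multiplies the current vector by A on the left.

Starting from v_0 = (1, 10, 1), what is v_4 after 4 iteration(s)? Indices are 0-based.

v_0 = (1, 10, 1).
v_1 = A·v_0 = (8, 8, 5).
v_2 = A·v_1 = (3, 6, 1).
v_3 = A·v_2 = (4, 5, 4).
v_4 = A·v_3 = (4, 5, 5).

v_4 = (4, 5, 5)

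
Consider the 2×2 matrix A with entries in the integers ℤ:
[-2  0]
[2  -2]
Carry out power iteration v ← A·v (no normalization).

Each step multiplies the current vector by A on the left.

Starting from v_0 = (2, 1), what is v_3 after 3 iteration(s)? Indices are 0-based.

v_3 = (-16, 40)

v_0 = (2, 1).
v_1 = A·v_0 = (-4, 2).
v_2 = A·v_1 = (8, -12).
v_3 = A·v_2 = (-16, 40).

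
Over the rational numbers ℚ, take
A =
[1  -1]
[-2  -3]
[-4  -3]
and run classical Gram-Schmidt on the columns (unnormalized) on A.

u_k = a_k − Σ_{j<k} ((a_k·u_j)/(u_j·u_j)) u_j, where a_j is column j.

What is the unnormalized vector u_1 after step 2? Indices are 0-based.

u_1 = (-38/21, -29/21, 5/21)

Step 1: u_0 = a_0 = (1, -2, -4).
Step 2: u_1 = a_1 − (17/21)·u_0 = (-38/21, -29/21, 5/21).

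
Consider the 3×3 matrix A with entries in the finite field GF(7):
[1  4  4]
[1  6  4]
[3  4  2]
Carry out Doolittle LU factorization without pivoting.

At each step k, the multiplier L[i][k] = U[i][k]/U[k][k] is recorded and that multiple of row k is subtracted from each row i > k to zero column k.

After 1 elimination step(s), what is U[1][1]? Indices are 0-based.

k=0: U[0][0]=1
  eliminate (1,0): mult=1, new row 1: (0, 2, 0); set L[1][0]=1
  eliminate (2,0): mult=3, new row 2: (0, 6, 4); set L[2][0]=3

U[1][1] = 2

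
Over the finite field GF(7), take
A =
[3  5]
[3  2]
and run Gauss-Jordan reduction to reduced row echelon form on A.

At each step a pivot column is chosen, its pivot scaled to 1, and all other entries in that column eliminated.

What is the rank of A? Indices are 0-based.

rank = 2

step 1: normalize row 0 (÷3) = (1, 4)
  row 1: subtract 3×row0 = (0, 4)
step 2: normalize row 1 (÷4) = (0, 1)
  row 0: subtract 4×row1 = (1, 0)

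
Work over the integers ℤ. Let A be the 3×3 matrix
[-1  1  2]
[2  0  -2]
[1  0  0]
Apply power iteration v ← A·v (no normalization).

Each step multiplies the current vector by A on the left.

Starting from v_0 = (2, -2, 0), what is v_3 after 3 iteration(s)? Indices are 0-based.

v_3 = (-32, 32, 12)

v_0 = (2, -2, 0).
v_1 = A·v_0 = (-4, 4, 2).
v_2 = A·v_1 = (12, -12, -4).
v_3 = A·v_2 = (-32, 32, 12).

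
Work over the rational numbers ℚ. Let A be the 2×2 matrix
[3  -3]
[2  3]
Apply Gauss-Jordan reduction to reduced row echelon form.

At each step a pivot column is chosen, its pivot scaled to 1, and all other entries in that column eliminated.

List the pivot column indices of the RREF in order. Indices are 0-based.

pivot columns: 0, 1

step 1: normalize row 0 (÷3) = (1, -1)
  row 1: subtract 2×row0 = (0, 5)
step 2: normalize row 1 (÷5) = (0, 1)
  row 0: subtract -1×row1 = (1, 0)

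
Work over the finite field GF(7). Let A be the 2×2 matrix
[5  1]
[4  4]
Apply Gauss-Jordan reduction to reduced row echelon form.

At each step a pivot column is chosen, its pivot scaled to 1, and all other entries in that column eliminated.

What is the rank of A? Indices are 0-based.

pivot(0,0)=5: scale R0 → (1, 3)
  clear (1,0): R1 −= (4)R0 → (0, 6)
pivot(1,1)=6: scale R1 → (0, 1)
  clear (0,1): R0 −= (3)R1 → (1, 0)

rank = 2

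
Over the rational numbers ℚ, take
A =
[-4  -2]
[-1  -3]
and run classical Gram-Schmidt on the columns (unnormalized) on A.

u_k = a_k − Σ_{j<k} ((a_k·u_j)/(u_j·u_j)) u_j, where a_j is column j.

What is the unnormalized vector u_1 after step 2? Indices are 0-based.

u_1 = (10/17, -40/17)

Step 1: u_0 = a_0 = (-4, -1).
Step 2: u_1 = a_1 − (11/17)·u_0 = (10/17, -40/17).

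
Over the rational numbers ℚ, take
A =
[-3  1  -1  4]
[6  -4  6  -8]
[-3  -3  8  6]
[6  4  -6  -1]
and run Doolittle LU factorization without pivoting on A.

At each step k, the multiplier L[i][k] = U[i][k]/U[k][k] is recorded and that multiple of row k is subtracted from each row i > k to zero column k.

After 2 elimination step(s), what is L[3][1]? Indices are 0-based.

L[3][1] = -3

Step 1: pivot at (0,0) is -3.
  row1 ← row1 − (-2)·row0  ⇒  L[1][0]=-2, U row1=(0, -2, 4, 0)
  row2 ← row2 − (1)·row0  ⇒  L[2][0]=1, U row2=(0, -4, 9, 2)
  row3 ← row3 − (-2)·row0  ⇒  L[3][0]=-2, U row3=(0, 6, -8, 7)
Step 2: pivot at (1,1) is -2.
  row2 ← row2 − (2)·row1  ⇒  L[2][1]=2, U row2=(0, 0, 1, 2)
  row3 ← row3 − (-3)·row1  ⇒  L[3][1]=-3, U row3=(0, 0, 4, 7)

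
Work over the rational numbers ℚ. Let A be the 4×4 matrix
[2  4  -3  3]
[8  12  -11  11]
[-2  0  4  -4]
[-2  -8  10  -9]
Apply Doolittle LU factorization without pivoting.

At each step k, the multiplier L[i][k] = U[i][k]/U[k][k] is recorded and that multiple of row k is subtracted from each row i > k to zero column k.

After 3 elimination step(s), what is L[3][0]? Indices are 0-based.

L[3][0] = -1

Step 1: pivot at (0,0) is 2.
  row1 ← row1 − (4)·row0  ⇒  L[1][0]=4, U row1=(0, -4, 1, -1)
  row2 ← row2 − (-1)·row0  ⇒  L[2][0]=-1, U row2=(0, 4, 1, -1)
  row3 ← row3 − (-1)·row0  ⇒  L[3][0]=-1, U row3=(0, -4, 7, -6)
Step 2: pivot at (1,1) is -4.
  row2 ← row2 − (-1)·row1  ⇒  L[2][1]=-1, U row2=(0, 0, 2, -2)
  row3 ← row3 − (1)·row1  ⇒  L[3][1]=1, U row3=(0, 0, 6, -5)
Step 3: pivot at (2,2) is 2.
  row3 ← row3 − (3)·row2  ⇒  L[3][2]=3, U row3=(0, 0, 0, 1)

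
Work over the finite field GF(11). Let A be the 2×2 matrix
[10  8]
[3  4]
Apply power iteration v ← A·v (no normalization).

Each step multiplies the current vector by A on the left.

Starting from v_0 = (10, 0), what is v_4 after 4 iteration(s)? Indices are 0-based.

v_0 = (10, 0).
v_1 = A·v_0 = (1, 8).
v_2 = A·v_1 = (8, 2).
v_3 = A·v_2 = (8, 10).
v_4 = A·v_3 = (6, 9).

v_4 = (6, 9)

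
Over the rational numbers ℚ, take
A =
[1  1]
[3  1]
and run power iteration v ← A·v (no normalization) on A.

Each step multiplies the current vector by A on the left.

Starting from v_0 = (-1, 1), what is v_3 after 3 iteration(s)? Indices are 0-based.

v_3 = (-4, -8)

v_0 = (-1, 1).
v_1 = A·v_0 = (0, -2).
v_2 = A·v_1 = (-2, -2).
v_3 = A·v_2 = (-4, -8).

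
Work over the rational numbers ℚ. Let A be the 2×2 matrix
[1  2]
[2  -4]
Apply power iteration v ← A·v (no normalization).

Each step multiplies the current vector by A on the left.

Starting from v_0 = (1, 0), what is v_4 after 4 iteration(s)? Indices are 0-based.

v_0 = (1, 0).
v_1 = A·v_0 = (1, 2).
v_2 = A·v_1 = (5, -6).
v_3 = A·v_2 = (-7, 34).
v_4 = A·v_3 = (61, -150).

v_4 = (61, -150)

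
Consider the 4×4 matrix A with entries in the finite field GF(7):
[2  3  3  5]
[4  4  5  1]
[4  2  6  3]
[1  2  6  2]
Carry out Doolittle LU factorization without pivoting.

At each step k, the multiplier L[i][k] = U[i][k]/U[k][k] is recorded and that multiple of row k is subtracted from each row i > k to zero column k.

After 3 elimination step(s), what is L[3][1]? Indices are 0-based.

[col 0] pivot 2
  R1 -= 2*R0 → (0, 5, 6, 5)  (L[1][0] := 2)
  R2 -= 2*R0 → (0, 3, 0, 0)  (L[2][0] := 2)
  R3 -= 4*R0 → (0, 4, 1, 3)  (L[3][0] := 4)
[col 1] pivot 5
  R2 -= 2*R1 → (0, 0, 2, 4)  (L[2][1] := 2)
  R3 -= 5*R1 → (0, 0, 6, 6)  (L[3][1] := 5)
[col 2] pivot 2
  R3 -= 3*R2 → (0, 0, 0, 1)  (L[3][2] := 3)

L[3][1] = 5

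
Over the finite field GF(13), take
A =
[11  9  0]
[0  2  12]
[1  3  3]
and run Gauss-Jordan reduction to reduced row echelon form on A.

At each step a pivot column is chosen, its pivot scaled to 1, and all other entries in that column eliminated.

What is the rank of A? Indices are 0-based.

[1] R0 /= 11  ⇒  (1, 2, 0)
     R2 -= 1·R0  ⇒  (0, 1, 3)
[2] R1 /= 2  ⇒  (0, 1, 6)
     R0 -= 2·R1  ⇒  (1, 0, 1)
     R2 -= 1·R1  ⇒  (0, 0, 10)
[3] R2 /= 10  ⇒  (0, 0, 1)
     R0 -= 1·R2  ⇒  (1, 0, 0)
     R1 -= 6·R2  ⇒  (0, 1, 0)

rank = 3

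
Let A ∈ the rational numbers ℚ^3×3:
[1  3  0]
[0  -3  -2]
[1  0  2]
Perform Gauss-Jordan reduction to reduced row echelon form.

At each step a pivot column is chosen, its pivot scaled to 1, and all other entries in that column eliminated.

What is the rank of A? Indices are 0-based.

rank = 3

pivot(0,0)=1: scale R0 → (1, 3, 0)
  clear (2,0): R2 −= (1)R0 → (0, -3, 2)
pivot(1,1)=-3: scale R1 → (0, 1, 2/3)
  clear (0,1): R0 −= (3)R1 → (1, 0, -2)
  clear (2,1): R2 −= (-3)R1 → (0, 0, 4)
pivot(2,2)=4: scale R2 → (0, 0, 1)
  clear (0,2): R0 −= (-2)R2 → (1, 0, 0)
  clear (1,2): R1 −= (2/3)R2 → (0, 1, 0)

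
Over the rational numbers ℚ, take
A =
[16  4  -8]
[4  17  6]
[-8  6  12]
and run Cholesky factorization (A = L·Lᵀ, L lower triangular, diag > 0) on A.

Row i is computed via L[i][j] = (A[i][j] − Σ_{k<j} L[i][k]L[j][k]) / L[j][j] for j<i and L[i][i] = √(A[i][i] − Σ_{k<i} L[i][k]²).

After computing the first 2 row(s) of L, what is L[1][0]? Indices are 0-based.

Step 1: L[0][0] = √(16) = 4.
  L[1][0] = (4) / L[0][0] = 1.
Step 2: L[1][1] = √(16) = 4.

L[1][0] = 1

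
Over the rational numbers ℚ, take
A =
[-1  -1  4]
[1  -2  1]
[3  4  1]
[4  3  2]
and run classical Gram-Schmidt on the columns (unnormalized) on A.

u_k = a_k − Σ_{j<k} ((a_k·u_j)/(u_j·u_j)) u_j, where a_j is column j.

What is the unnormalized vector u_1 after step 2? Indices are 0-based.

Step 1: u_0 = a_0 = (-1, 1, 3, 4).
Step 2: u_1 = a_1 − (23/27)·u_0 = (-4/27, -77/27, 13/9, -11/27).

u_1 = (-4/27, -77/27, 13/9, -11/27)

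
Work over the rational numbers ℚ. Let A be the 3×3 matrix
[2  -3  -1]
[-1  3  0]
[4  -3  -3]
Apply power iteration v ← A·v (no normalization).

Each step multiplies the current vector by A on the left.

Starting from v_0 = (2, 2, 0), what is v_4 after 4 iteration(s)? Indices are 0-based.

v_0 = (2, 2, 0).
v_1 = A·v_0 = (-2, 4, 2).
v_2 = A·v_1 = (-18, 14, -26).
v_3 = A·v_2 = (-52, 60, -36).
v_4 = A·v_3 = (-248, 232, -280).

v_4 = (-248, 232, -280)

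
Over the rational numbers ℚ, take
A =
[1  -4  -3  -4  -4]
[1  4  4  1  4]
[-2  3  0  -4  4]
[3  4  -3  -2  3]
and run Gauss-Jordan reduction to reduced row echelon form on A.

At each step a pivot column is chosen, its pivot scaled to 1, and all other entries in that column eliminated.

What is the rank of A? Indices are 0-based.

rank = 4

pivot(0,0)=1: scale R0 → (1, -4, -3, -4, -4)
  clear (1,0): R1 −= (1)R0 → (0, 8, 7, 5, 8)
  clear (2,0): R2 −= (-2)R0 → (0, -5, -6, -12, -4)
  clear (3,0): R3 −= (3)R0 → (0, 16, 6, 10, 15)
pivot(1,1)=8: scale R1 → (0, 1, 7/8, 5/8, 1)
  clear (0,1): R0 −= (-4)R1 → (1, 0, 1/2, -3/2, 0)
  clear (2,1): R2 −= (-5)R1 → (0, 0, -13/8, -71/8, 1)
  clear (3,1): R3 −= (16)R1 → (0, 0, -8, 0, -1)
pivot(2,2)=-13/8: scale R2 → (0, 0, 1, 71/13, -8/13)
  clear (0,2): R0 −= (1/2)R2 → (1, 0, 0, -55/13, 4/13)
  clear (1,2): R1 −= (7/8)R2 → (0, 1, 0, -54/13, 20/13)
  clear (3,2): R3 −= (-8)R2 → (0, 0, 0, 568/13, -77/13)
pivot(3,3)=568/13: scale R3 → (0, 0, 0, 1, -77/568)
  clear (0,3): R0 −= (-55/13)R3 → (1, 0, 0, 0, -151/568)
  clear (1,3): R1 −= (-54/13)R3 → (0, 1, 0, 0, 277/284)
  clear (2,3): R2 −= (71/13)R3 → (0, 0, 1, 0, 1/8)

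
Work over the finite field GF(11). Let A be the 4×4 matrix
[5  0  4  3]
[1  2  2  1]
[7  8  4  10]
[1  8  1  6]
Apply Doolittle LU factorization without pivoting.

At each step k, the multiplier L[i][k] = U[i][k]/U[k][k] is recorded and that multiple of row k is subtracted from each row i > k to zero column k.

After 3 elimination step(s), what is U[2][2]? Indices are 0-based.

U[2][2] = 9

k=0: U[0][0]=5
  eliminate (1,0): mult=9, new row 1: (0, 2, 10, 7); set L[1][0]=9
  eliminate (2,0): mult=8, new row 2: (0, 8, 5, 8); set L[2][0]=8
  eliminate (3,0): mult=9, new row 3: (0, 8, 9, 1); set L[3][0]=9
k=1: U[1][1]=2
  eliminate (2,1): mult=4, new row 2: (0, 0, 9, 2); set L[2][1]=4
  eliminate (3,1): mult=4, new row 3: (0, 0, 2, 6); set L[3][1]=4
k=2: U[2][2]=9
  eliminate (3,2): mult=10, new row 3: (0, 0, 0, 8); set L[3][2]=10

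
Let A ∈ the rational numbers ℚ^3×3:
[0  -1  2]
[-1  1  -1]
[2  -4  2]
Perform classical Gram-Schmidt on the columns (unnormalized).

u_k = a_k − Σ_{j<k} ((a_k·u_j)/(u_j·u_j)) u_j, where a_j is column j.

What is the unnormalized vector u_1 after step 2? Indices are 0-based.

u_1 = (-1, -4/5, -2/5)

Step 1: u_0 = a_0 = (0, -1, 2).
Step 2: u_1 = a_1 − (-9/5)·u_0 = (-1, -4/5, -2/5).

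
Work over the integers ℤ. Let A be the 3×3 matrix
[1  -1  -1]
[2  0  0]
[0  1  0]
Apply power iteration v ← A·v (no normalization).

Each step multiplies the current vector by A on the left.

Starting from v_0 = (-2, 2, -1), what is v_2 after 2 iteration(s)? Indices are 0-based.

v_0 = (-2, 2, -1).
v_1 = A·v_0 = (-3, -4, 2).
v_2 = A·v_1 = (-1, -6, -4).

v_2 = (-1, -6, -4)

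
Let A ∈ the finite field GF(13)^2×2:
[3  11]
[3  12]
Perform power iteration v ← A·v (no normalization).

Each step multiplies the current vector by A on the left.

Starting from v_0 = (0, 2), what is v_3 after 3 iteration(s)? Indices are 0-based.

v_0 = (0, 2).
v_1 = A·v_0 = (9, 11).
v_2 = A·v_1 = (5, 3).
v_3 = A·v_2 = (9, 12).

v_3 = (9, 12)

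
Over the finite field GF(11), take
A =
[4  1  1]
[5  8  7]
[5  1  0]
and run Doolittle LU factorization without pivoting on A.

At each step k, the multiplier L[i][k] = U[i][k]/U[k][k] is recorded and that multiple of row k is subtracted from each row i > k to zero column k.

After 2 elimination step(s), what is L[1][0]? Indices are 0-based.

[col 0] pivot 4
  R1 -= 4*R0 → (0, 4, 3)  (L[1][0] := 4)
  R2 -= 4*R0 → (0, 8, 7)  (L[2][0] := 4)
[col 1] pivot 4
  R2 -= 2*R1 → (0, 0, 1)  (L[2][1] := 2)

L[1][0] = 4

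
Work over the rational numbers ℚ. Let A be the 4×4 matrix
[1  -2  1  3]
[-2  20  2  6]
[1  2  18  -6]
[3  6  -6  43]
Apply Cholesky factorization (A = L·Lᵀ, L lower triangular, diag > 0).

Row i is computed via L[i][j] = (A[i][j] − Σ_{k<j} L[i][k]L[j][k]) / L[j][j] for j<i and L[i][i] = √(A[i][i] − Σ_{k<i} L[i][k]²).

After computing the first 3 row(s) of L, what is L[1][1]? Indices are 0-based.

Step 1: L[0][0] = √(1) = 1.
  L[1][0] = (-2) / L[0][0] = -2.
Step 2: L[1][1] = √(16) = 4.
  L[2][0] = (1) / L[0][0] = 1.
  L[2][1] = (4) / L[1][1] = 1.
Step 3: L[2][2] = √(16) = 4.

L[1][1] = 4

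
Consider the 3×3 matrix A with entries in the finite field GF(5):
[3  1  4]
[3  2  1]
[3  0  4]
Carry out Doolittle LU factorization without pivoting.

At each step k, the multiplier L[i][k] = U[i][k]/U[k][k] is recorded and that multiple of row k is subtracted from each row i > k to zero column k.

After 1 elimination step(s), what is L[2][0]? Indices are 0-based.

L[2][0] = 1

k=0: U[0][0]=3
  eliminate (1,0): mult=1, new row 1: (0, 1, 2); set L[1][0]=1
  eliminate (2,0): mult=1, new row 2: (0, 4, 0); set L[2][0]=1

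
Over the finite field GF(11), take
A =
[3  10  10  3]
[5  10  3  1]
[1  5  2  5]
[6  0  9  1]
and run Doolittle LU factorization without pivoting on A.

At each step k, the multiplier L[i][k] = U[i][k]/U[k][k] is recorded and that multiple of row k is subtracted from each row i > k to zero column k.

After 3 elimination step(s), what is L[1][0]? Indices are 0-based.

Step 1: pivot at (0,0) is 3.
  row1 ← row1 − (9)·row0  ⇒  L[1][0]=9, U row1=(0, 8, 1, 7)
  row2 ← row2 − (4)·row0  ⇒  L[2][0]=4, U row2=(0, 9, 6, 4)
  row3 ← row3 − (2)·row0  ⇒  L[3][0]=2, U row3=(0, 2, 0, 6)
Step 2: pivot at (1,1) is 8.
  row2 ← row2 − (8)·row1  ⇒  L[2][1]=8, U row2=(0, 0, 9, 3)
  row3 ← row3 − (3)·row1  ⇒  L[3][1]=3, U row3=(0, 0, 8, 7)
Step 3: pivot at (2,2) is 9.
  row3 ← row3 − (7)·row2  ⇒  L[3][2]=7, U row3=(0, 0, 0, 8)

L[1][0] = 9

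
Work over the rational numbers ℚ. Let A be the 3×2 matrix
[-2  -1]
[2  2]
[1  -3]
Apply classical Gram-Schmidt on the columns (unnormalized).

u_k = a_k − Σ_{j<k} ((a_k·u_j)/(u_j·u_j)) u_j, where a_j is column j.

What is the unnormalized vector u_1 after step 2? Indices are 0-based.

Step 1: u_0 = a_0 = (-2, 2, 1).
Step 2: u_1 = a_1 − (1/3)·u_0 = (-1/3, 4/3, -10/3).

u_1 = (-1/3, 4/3, -10/3)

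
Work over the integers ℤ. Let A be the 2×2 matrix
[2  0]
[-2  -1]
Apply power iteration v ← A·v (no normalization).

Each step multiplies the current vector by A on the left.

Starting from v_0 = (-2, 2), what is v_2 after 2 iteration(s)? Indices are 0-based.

v_0 = (-2, 2).
v_1 = A·v_0 = (-4, 2).
v_2 = A·v_1 = (-8, 6).

v_2 = (-8, 6)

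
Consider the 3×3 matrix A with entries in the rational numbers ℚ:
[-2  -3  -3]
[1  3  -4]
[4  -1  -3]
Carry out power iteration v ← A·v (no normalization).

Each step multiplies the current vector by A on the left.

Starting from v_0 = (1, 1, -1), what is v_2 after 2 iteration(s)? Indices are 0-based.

v_0 = (1, 1, -1).
v_1 = A·v_0 = (-2, 8, 6).
v_2 = A·v_1 = (-38, -2, -34).

v_2 = (-38, -2, -34)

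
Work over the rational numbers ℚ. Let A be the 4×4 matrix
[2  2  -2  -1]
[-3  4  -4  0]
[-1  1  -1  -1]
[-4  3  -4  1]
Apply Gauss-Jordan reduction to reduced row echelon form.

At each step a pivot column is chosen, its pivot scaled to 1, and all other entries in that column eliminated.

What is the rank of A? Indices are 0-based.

pivot(0,0)=2: scale R0 → (1, 1, -1, -1/2)
  clear (1,0): R1 −= (-3)R0 → (0, 7, -7, -3/2)
  clear (2,0): R2 −= (-1)R0 → (0, 2, -2, -3/2)
  clear (3,0): R3 −= (-4)R0 → (0, 7, -8, -1)
pivot(1,1)=7: scale R1 → (0, 1, -1, -3/14)
  clear (0,1): R0 −= (1)R1 → (1, 0, 0, -2/7)
  clear (2,1): R2 −= (2)R1 → (0, 0, 0, -15/14)
  clear (3,1): R3 −= (7)R1 → (0, 0, -1, 1/2)
pivot(2,2): swap R2↔R3
pivot(2,2)=-1: scale R2 → (0, 0, 1, -1/2)
  clear (1,2): R1 −= (-1)R2 → (0, 1, 0, -5/7)
pivot(3,3)=-15/14: scale R3 → (0, 0, 0, 1)
  clear (0,3): R0 −= (-2/7)R3 → (1, 0, 0, 0)
  clear (1,3): R1 −= (-5/7)R3 → (0, 1, 0, 0)
  clear (2,3): R2 −= (-1/2)R3 → (0, 0, 1, 0)

rank = 4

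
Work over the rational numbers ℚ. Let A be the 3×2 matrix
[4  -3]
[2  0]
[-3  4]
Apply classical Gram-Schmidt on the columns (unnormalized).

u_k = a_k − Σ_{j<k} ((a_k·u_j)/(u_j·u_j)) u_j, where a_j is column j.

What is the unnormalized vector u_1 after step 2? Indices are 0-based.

u_1 = (9/29, 48/29, 44/29)

Step 1: u_0 = a_0 = (4, 2, -3).
Step 2: u_1 = a_1 − (-24/29)·u_0 = (9/29, 48/29, 44/29).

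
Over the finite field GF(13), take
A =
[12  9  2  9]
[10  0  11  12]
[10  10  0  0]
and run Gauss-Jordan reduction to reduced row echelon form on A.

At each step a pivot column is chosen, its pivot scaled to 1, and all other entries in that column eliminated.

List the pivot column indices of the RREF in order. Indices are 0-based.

pivot columns: 0, 1, 3

step 1: normalize row 0 (÷12) = (1, 4, 11, 4)
  row 1: subtract 10×row0 = (0, 12, 5, 11)
  row 2: subtract 10×row0 = (0, 9, 7, 12)
step 2: normalize row 1 (÷12) = (0, 1, 8, 2)
  row 0: subtract 4×row1 = (1, 0, 5, 9)
  row 2: subtract 9×row1 = (0, 0, 0, 7)
skip col 2 (zero from row 2)
step 3: normalize row 2 (÷7) = (0, 0, 0, 1)
  row 0: subtract 9×row2 = (1, 0, 5, 0)
  row 1: subtract 2×row2 = (0, 1, 8, 0)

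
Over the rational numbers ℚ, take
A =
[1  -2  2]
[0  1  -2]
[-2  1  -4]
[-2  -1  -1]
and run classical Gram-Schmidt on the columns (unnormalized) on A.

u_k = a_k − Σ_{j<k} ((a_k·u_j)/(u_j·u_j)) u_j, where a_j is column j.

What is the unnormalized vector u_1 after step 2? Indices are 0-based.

u_1 = (-16/9, 1, 5/9, -13/9)

Step 1: u_0 = a_0 = (1, 0, -2, -2).
Step 2: u_1 = a_1 − (-2/9)·u_0 = (-16/9, 1, 5/9, -13/9).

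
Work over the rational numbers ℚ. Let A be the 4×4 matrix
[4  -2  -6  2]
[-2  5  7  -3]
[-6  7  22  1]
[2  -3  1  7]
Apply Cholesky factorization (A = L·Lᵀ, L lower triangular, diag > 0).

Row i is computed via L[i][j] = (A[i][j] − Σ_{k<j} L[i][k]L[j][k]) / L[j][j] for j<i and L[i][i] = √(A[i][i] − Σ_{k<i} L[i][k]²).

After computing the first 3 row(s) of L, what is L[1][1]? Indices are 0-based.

Step 1: L[0][0] = √(4) = 2.
  L[1][0] = (-2) / L[0][0] = -1.
Step 2: L[1][1] = √(4) = 2.
  L[2][0] = (-6) / L[0][0] = -3.
  L[2][1] = (4) / L[1][1] = 2.
Step 3: L[2][2] = √(9) = 3.

L[1][1] = 2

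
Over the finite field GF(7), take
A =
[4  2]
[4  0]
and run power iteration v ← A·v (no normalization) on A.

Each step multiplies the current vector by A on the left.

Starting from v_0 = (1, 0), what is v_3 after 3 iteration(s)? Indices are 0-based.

v_3 = (2, 5)

v_0 = (1, 0).
v_1 = A·v_0 = (4, 4).
v_2 = A·v_1 = (3, 2).
v_3 = A·v_2 = (2, 5).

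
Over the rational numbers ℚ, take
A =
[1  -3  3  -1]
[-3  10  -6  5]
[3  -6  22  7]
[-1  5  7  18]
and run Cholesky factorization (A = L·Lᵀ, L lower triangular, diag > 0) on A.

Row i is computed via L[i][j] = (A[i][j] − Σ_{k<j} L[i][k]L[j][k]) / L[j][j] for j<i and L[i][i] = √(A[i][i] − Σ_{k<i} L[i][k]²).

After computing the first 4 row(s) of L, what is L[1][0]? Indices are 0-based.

L[1][0] = -3

Step 1: L[0][0] = √(1) = 1.
  L[1][0] = (-3) / L[0][0] = -3.
Step 2: L[1][1] = √(1) = 1.
  L[2][0] = (3) / L[0][0] = 3.
  L[2][1] = (3) / L[1][1] = 3.
Step 3: L[2][2] = √(4) = 2.
  L[3][0] = (-1) / L[0][0] = -1.
  L[3][1] = (2) / L[1][1] = 2.
  L[3][2] = (4) / L[2][2] = 2.
Step 4: L[3][3] = √(9) = 3.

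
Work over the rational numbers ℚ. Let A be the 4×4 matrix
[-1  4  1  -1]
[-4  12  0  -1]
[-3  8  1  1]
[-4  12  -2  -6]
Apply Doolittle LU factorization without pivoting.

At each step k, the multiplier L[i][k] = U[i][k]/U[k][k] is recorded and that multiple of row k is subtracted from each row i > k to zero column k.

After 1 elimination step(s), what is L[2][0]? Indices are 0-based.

Step 1: pivot at (0,0) is -1.
  row1 ← row1 − (4)·row0  ⇒  L[1][0]=4, U row1=(0, -4, -4, 3)
  row2 ← row2 − (3)·row0  ⇒  L[2][0]=3, U row2=(0, -4, -2, 4)
  row3 ← row3 − (4)·row0  ⇒  L[3][0]=4, U row3=(0, -4, -6, -2)

L[2][0] = 3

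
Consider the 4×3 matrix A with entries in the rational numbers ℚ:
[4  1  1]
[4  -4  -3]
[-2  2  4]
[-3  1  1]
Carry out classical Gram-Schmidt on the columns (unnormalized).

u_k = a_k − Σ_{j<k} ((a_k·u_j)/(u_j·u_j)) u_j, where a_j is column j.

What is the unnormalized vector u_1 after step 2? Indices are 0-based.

u_1 = (121/45, -104/45, 52/45, -4/15)

Step 1: u_0 = a_0 = (4, 4, -2, -3).
Step 2: u_1 = a_1 − (-19/45)·u_0 = (121/45, -104/45, 52/45, -4/15).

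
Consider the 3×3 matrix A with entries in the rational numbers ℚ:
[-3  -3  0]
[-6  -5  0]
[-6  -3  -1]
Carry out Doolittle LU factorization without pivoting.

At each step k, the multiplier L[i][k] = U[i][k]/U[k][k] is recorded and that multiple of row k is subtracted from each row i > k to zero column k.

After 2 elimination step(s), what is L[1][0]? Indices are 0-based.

Step 1: pivot at (0,0) is -3.
  row1 ← row1 − (2)·row0  ⇒  L[1][0]=2, U row1=(0, 1, 0)
  row2 ← row2 − (2)·row0  ⇒  L[2][0]=2, U row2=(0, 3, -1)
Step 2: pivot at (1,1) is 1.
  row2 ← row2 − (3)·row1  ⇒  L[2][1]=3, U row2=(0, 0, -1)

L[1][0] = 2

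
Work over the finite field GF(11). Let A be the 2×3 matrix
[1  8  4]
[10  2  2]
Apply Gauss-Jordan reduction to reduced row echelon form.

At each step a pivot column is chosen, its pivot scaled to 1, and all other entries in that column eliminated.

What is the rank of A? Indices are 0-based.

rank = 2

[1] R0 /= 1  ⇒  (1, 8, 4)
     R1 -= 10·R0  ⇒  (0, 10, 6)
[2] R1 /= 10  ⇒  (0, 1, 5)
     R0 -= 8·R1  ⇒  (1, 0, 8)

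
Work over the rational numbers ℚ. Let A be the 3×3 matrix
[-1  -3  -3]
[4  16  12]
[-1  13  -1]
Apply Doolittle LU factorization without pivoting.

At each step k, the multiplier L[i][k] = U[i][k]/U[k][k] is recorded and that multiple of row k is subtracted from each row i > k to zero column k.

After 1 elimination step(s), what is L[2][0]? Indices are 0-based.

k=0: U[0][0]=-1
  eliminate (1,0): mult=-4, new row 1: (0, 4, 0); set L[1][0]=-4
  eliminate (2,0): mult=1, new row 2: (0, 16, 2); set L[2][0]=1

L[2][0] = 1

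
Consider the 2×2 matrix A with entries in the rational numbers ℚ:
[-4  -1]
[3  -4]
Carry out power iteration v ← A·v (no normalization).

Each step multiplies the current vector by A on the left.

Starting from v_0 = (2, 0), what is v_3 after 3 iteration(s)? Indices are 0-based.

v_0 = (2, 0).
v_1 = A·v_0 = (-8, 6).
v_2 = A·v_1 = (26, -48).
v_3 = A·v_2 = (-56, 270).

v_3 = (-56, 270)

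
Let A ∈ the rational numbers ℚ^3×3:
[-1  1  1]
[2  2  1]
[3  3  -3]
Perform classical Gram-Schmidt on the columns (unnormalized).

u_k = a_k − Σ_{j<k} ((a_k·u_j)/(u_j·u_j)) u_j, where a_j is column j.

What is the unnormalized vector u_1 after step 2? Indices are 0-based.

Step 1: u_0 = a_0 = (-1, 2, 3).
Step 2: u_1 = a_1 − (6/7)·u_0 = (13/7, 2/7, 3/7).

u_1 = (13/7, 2/7, 3/7)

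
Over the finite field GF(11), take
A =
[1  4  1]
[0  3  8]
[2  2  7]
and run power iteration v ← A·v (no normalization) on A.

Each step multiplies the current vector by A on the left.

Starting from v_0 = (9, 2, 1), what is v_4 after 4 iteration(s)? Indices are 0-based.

v_0 = (9, 2, 1).
v_1 = A·v_0 = (7, 3, 7).
v_2 = A·v_1 = (4, 10, 3).
v_3 = A·v_2 = (3, 10, 5).
v_4 = A·v_3 = (4, 4, 6).

v_4 = (4, 4, 6)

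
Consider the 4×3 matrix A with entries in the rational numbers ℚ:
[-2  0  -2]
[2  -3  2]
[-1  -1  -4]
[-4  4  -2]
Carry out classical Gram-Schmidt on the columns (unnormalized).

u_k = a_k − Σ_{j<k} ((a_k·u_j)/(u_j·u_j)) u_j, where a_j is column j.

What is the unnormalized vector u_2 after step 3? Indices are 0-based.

Step 1: u_0 = a_0 = (-2, 2, -1, -4).
Step 2: u_1 = a_1 − (-21/25)·u_0 = (-42/25, -33/25, -46/25, 16/25).
Step 3: u_2 = a_2 − (4/5)·u_0 − (170/209)·u_1 = (202/209, 28/19, -356/209, 142/209).

u_2 = (202/209, 28/19, -356/209, 142/209)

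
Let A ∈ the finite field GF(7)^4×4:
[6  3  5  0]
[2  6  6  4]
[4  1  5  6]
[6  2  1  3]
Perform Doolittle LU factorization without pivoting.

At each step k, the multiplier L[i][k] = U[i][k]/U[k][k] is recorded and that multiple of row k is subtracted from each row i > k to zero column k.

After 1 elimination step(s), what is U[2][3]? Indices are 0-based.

U[2][3] = 6

k=0: U[0][0]=6
  eliminate (1,0): mult=5, new row 1: (0, 5, 2, 4); set L[1][0]=5
  eliminate (2,0): mult=3, new row 2: (0, 6, 4, 6); set L[2][0]=3
  eliminate (3,0): mult=1, new row 3: (0, 6, 3, 3); set L[3][0]=1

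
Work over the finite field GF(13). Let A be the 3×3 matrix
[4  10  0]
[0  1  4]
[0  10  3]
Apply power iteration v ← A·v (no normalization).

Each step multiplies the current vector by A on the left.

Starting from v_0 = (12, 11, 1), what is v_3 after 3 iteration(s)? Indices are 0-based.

v_0 = (12, 11, 1).
v_1 = A·v_0 = (2, 2, 9).
v_2 = A·v_1 = (2, 12, 8).
v_3 = A·v_2 = (11, 5, 1).

v_3 = (11, 5, 1)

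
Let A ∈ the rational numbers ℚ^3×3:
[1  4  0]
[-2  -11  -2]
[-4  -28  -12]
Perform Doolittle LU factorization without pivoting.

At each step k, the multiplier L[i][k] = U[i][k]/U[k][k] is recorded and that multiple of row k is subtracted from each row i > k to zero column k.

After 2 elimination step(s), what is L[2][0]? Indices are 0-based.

k=0: U[0][0]=1
  eliminate (1,0): mult=-2, new row 1: (0, -3, -2); set L[1][0]=-2
  eliminate (2,0): mult=-4, new row 2: (0, -12, -12); set L[2][0]=-4
k=1: U[1][1]=-3
  eliminate (2,1): mult=4, new row 2: (0, 0, -4); set L[2][1]=4

L[2][0] = -4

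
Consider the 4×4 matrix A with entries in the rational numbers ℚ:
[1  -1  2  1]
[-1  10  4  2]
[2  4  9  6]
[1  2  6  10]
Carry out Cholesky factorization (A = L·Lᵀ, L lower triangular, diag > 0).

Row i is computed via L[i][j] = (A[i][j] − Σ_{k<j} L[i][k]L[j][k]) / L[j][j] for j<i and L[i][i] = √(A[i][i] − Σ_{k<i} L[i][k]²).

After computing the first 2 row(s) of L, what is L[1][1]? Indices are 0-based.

L[1][1] = 3

Step 1: L[0][0] = √(1) = 1.
  L[1][0] = (-1) / L[0][0] = -1.
Step 2: L[1][1] = √(9) = 3.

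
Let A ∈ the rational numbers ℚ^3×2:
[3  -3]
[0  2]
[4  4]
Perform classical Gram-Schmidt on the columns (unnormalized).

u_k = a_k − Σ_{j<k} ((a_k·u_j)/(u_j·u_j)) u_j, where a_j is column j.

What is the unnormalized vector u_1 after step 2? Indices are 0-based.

u_1 = (-96/25, 2, 72/25)

Step 1: u_0 = a_0 = (3, 0, 4).
Step 2: u_1 = a_1 − (7/25)·u_0 = (-96/25, 2, 72/25).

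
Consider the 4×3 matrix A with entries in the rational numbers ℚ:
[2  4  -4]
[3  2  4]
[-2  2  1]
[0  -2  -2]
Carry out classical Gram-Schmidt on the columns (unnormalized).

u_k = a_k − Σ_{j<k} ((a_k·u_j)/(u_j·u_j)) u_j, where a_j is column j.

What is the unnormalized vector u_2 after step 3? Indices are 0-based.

Step 1: u_0 = a_0 = (2, 3, -2, 0).
Step 2: u_1 = a_1 − (10/17)·u_0 = (48/17, 4/17, 54/17, -2).
Step 3: u_2 = a_2 − (2/17)·u_0 − (-27/188)·u_1 = (-180/47, 173/47, 159/94, -215/94).

u_2 = (-180/47, 173/47, 159/94, -215/94)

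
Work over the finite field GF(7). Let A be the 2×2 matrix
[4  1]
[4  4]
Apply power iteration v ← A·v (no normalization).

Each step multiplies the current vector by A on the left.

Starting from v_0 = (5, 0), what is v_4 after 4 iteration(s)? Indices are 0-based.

v_0 = (5, 0).
v_1 = A·v_0 = (6, 6).
v_2 = A·v_1 = (2, 6).
v_3 = A·v_2 = (0, 4).
v_4 = A·v_3 = (4, 2).

v_4 = (4, 2)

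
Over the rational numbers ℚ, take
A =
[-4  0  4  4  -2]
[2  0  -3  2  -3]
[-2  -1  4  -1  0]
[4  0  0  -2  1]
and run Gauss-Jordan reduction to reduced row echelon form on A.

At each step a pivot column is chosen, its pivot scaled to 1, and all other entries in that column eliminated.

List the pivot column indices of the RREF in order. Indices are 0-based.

pivot columns: 0, 1, 2, 3

[1] R0 /= -4  ⇒  (1, 0, -1, -1, 1/2)
     R1 -= 2·R0  ⇒  (0, 0, -1, 4, -4)
     R2 -= -2·R0  ⇒  (0, -1, 2, -3, 1)
     R3 -= 4·R0  ⇒  (0, 0, 4, 2, -1)
[2] R1 <-> R2
[2] R1 /= -1  ⇒  (0, 1, -2, 3, -1)
[3] R2 /= -1  ⇒  (0, 0, 1, -4, 4)
     R0 -= -1·R2  ⇒  (1, 0, 0, -5, 9/2)
     R1 -= -2·R2  ⇒  (0, 1, 0, -5, 7)
     R3 -= 4·R2  ⇒  (0, 0, 0, 18, -17)
[4] R3 /= 18  ⇒  (0, 0, 0, 1, -17/18)
     R0 -= -5·R3  ⇒  (1, 0, 0, 0, -2/9)
     R1 -= -5·R3  ⇒  (0, 1, 0, 0, 41/18)
     R2 -= -4·R3  ⇒  (0, 0, 1, 0, 2/9)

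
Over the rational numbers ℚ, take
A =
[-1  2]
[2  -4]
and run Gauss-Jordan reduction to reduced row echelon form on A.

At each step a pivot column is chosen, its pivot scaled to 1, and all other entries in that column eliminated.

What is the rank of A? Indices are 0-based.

rank = 1

step 1: normalize row 0 (÷-1) = (1, -2)
  row 1: subtract 2×row0 = (0, 0)
skip col 1 (zero from row 1)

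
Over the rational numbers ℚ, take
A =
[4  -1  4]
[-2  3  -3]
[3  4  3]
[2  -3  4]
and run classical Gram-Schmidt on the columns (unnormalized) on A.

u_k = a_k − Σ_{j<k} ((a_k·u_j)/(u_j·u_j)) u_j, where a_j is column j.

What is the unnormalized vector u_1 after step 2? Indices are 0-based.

u_1 = (-17/33, 91/33, 48/11, -91/33)

Step 1: u_0 = a_0 = (4, -2, 3, 2).
Step 2: u_1 = a_1 − (-4/33)·u_0 = (-17/33, 91/33, 48/11, -91/33).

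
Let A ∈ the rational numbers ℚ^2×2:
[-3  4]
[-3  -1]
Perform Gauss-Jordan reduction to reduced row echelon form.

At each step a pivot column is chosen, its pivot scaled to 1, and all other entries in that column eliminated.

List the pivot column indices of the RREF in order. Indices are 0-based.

pivot columns: 0, 1

pivot(0,0)=-3: scale R0 → (1, -4/3)
  clear (1,0): R1 −= (-3)R0 → (0, -5)
pivot(1,1)=-5: scale R1 → (0, 1)
  clear (0,1): R0 −= (-4/3)R1 → (1, 0)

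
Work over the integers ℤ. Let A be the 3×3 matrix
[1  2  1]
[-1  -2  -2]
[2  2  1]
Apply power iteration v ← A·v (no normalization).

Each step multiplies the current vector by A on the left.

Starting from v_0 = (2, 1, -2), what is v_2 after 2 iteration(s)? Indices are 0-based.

v_2 = (6, -10, 8)

v_0 = (2, 1, -2).
v_1 = A·v_0 = (2, 0, 4).
v_2 = A·v_1 = (6, -10, 8).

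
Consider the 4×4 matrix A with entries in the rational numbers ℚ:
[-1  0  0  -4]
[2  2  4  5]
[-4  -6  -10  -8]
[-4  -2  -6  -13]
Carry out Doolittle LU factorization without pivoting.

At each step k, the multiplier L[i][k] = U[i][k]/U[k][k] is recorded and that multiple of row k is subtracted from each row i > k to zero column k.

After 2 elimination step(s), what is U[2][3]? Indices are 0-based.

U[2][3] = -1

k=0: U[0][0]=-1
  eliminate (1,0): mult=-2, new row 1: (0, 2, 4, -3); set L[1][0]=-2
  eliminate (2,0): mult=4, new row 2: (0, -6, -10, 8); set L[2][0]=4
  eliminate (3,0): mult=4, new row 3: (0, -2, -6, 3); set L[3][0]=4
k=1: U[1][1]=2
  eliminate (2,1): mult=-3, new row 2: (0, 0, 2, -1); set L[2][1]=-3
  eliminate (3,1): mult=-1, new row 3: (0, 0, -2, 0); set L[3][1]=-1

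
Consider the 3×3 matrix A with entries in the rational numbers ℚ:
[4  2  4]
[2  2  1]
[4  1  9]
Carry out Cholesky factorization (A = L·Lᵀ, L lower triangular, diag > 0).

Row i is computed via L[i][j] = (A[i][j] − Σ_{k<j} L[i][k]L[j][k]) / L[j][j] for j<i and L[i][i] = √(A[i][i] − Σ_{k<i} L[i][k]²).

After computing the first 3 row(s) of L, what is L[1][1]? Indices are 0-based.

Step 1: L[0][0] = √(4) = 2.
  L[1][0] = (2) / L[0][0] = 1.
Step 2: L[1][1] = √(1) = 1.
  L[2][0] = (4) / L[0][0] = 2.
  L[2][1] = (-1) / L[1][1] = -1.
Step 3: L[2][2] = √(4) = 2.

L[1][1] = 1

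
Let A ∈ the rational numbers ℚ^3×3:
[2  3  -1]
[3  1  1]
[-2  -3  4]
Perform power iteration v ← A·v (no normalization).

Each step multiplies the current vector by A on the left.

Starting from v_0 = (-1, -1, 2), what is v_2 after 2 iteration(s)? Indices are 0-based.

v_2 = (-33, -10, 72)

v_0 = (-1, -1, 2).
v_1 = A·v_0 = (-7, -2, 13).
v_2 = A·v_1 = (-33, -10, 72).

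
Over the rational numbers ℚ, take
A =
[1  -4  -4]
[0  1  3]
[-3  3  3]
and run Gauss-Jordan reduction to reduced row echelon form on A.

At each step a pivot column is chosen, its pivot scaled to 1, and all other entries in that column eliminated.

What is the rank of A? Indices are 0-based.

step 1: normalize row 0 (÷1) = (1, -4, -4)
  row 2: subtract -3×row0 = (0, -9, -9)
step 2: normalize row 1 (÷1) = (0, 1, 3)
  row 0: subtract -4×row1 = (1, 0, 8)
  row 2: subtract -9×row1 = (0, 0, 18)
step 3: normalize row 2 (÷18) = (0, 0, 1)
  row 0: subtract 8×row2 = (1, 0, 0)
  row 1: subtract 3×row2 = (0, 1, 0)

rank = 3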